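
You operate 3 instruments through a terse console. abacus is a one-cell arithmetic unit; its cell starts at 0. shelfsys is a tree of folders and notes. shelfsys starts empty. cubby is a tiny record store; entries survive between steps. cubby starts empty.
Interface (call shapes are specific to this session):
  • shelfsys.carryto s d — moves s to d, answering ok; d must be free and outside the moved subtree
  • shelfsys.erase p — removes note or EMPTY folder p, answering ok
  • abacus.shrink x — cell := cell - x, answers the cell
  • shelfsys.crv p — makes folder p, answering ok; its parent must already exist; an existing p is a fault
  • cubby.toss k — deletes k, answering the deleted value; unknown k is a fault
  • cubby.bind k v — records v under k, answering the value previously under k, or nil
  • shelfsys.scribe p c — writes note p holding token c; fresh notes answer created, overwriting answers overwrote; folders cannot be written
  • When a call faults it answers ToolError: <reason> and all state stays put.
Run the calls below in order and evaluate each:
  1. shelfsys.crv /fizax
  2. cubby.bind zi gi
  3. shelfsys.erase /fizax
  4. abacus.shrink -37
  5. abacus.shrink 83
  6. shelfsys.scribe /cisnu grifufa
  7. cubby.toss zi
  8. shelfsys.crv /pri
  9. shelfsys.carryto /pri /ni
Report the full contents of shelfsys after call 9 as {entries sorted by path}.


Next I call crv using p='/fizax', and see ok.
I run bind using k='zi', v='gi', giving nil.
Now I run erase using p='/fizax', which returns ok.
Now I run shrink using x='-37', which returns 37.
Using shrink using x='83': -46.
I run scribe using p='/cisnu', c='grifufa', and see created.
I try toss using k='zi', and get gi.
I run crv using p='/pri', and see ok.
I try carryto using s='/pri', d='/ni', yielding ok.

Answer: {cisnu=grifufa, ni/}


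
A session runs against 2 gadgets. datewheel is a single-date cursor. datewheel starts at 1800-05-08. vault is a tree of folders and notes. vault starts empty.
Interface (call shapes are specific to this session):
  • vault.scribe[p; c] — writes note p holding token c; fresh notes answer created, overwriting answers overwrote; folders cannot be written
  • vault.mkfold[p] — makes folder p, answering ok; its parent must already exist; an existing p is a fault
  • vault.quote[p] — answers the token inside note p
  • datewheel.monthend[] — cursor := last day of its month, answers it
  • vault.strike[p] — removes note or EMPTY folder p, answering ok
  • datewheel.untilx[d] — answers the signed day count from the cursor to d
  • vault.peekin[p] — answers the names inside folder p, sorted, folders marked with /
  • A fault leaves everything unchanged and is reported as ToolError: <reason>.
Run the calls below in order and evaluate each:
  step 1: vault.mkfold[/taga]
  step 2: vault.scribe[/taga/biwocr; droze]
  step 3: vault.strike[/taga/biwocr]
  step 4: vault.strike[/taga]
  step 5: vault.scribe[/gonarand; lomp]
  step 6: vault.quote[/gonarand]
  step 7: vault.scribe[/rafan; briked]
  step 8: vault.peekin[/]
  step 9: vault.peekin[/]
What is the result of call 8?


·→ vault.mkfold(p=/taga)
·← ok
·→ vault.scribe(p=/taga/biwocr, c=droze)
·← created
·→ vault.strike(p=/taga/biwocr)
·← ok
·→ vault.strike(p=/taga)
·← ok
·→ vault.scribe(p=/gonarand, c=lomp)
·← created
·→ vault.quote(p=/gonarand)
·← lomp
·→ vault.scribe(p=/rafan, c=briked)
·← created
·→ vault.peekin(p=/)
·← [gonarand, rafan]
·→ vault.peekin(p=/)
·← [gonarand, rafan]

Answer: [gonarand, rafan]


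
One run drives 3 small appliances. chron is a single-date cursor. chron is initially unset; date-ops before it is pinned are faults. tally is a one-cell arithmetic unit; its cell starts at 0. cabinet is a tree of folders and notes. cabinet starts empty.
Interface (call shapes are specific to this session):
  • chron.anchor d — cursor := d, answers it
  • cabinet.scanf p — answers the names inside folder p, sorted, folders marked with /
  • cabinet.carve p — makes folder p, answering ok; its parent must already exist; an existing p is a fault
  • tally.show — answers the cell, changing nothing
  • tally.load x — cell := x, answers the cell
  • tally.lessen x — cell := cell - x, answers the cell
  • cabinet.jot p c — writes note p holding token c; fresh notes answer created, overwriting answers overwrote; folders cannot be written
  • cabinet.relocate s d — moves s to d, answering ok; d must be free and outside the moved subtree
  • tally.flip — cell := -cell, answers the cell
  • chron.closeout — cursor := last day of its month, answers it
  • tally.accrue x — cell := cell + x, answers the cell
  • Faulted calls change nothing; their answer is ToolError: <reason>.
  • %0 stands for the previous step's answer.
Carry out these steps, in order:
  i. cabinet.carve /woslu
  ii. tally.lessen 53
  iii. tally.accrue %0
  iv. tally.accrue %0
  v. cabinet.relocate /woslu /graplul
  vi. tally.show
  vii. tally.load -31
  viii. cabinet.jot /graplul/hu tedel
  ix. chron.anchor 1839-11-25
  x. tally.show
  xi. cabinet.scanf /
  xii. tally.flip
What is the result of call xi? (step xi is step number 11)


Next I call cabinet.carve(p='/woslu'): ok.
Then tally.lessen(x='53'), and get -53.
Using tally.accrue(x='%0'), → -106.
Next I call tally.accrue(x='%0'), and observe -212.
Using cabinet.relocate(s='/woslu', d='/graplul'), → ok.
Using tally.show, and observe -212.
I run tally.load(x='-31'), yielding -31.
Using cabinet.jot(p='/graplul/hu', c='tedel'), and observe created.
Now I run chron.anchor(d='1839-11-25'), and get 1839-11-25.
I call tally.show(), — result: -31.
Next I call cabinet.scanf(p='/'), and get [graplul/].
I run tally.flip, and observe 31.

Answer: [graplul/]


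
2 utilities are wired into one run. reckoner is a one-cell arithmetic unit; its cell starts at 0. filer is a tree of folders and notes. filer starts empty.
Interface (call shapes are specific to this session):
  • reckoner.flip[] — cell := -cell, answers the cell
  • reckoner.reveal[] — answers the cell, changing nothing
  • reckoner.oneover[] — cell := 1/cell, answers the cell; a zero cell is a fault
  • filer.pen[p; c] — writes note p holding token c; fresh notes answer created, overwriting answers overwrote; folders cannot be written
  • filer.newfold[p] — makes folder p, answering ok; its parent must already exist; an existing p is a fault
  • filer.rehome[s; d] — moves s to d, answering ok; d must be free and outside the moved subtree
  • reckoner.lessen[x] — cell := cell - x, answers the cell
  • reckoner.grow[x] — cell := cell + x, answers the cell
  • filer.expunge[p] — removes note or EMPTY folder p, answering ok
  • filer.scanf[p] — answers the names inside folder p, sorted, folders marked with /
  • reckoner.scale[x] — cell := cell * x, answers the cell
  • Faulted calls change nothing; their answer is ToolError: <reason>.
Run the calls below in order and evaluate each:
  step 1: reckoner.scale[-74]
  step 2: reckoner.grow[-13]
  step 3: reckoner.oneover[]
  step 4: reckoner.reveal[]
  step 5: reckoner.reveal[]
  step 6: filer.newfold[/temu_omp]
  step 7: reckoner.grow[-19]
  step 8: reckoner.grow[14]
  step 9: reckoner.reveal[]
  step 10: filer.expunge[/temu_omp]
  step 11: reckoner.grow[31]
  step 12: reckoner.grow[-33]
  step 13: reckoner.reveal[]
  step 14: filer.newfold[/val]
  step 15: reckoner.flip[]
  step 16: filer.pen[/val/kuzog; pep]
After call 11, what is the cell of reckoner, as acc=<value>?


% reckoner.scale x→-74
:: 0
% reckoner.grow x→-13
:: -13
% reckoner.oneover
:: -1/13
% reckoner.reveal
:: -1/13
% reckoner.reveal
:: -1/13
% filer.newfold p→/temu_omp
:: ok
% reckoner.grow x→-19
:: -248/13
% reckoner.grow x→14
:: -66/13
% reckoner.reveal
:: -66/13
% filer.expunge p→/temu_omp
:: ok
% reckoner.grow x→31
:: 337/13
% reckoner.grow x→-33
:: -92/13
% reckoner.reveal
:: -92/13
% filer.newfold p→/val
:: ok
% reckoner.flip
:: 92/13
% filer.pen p→/val/kuzog c→pep
:: created

Answer: acc=337/13


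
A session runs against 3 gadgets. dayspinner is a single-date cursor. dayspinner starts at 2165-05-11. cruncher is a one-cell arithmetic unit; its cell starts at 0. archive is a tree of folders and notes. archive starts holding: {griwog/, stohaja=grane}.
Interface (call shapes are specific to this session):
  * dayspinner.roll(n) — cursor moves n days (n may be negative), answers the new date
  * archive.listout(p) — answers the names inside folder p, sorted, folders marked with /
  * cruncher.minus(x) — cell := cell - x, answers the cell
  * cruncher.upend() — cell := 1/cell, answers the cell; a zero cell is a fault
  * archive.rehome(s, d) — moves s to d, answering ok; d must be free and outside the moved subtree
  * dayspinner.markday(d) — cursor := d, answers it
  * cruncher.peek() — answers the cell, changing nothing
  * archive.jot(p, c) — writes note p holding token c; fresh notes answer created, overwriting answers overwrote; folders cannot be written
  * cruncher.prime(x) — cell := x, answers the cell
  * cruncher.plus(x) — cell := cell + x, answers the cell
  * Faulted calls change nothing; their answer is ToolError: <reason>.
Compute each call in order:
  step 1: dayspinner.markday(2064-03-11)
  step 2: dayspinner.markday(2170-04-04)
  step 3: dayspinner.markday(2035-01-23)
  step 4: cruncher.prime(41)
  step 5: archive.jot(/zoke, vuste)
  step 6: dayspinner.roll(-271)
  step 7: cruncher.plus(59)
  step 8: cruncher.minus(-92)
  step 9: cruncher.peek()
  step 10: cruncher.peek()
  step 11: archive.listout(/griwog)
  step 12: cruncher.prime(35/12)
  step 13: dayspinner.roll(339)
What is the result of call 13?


;; 1. markday(d→2064-03-11) => 2064-03-11
;; 2. markday(d→2170-04-04) => 2170-04-04
;; 3. markday(d→2035-01-23) => 2035-01-23
;; 4. prime(x→41) => 41
;; 5. jot(p→/zoke, c→vuste) => created
;; 6. roll(n→-271) => 2034-04-27
;; 7. plus(x→59) => 100
;; 8. minus(x→-92) => 192
;; 9. peek() => 192
;; 10. peek() => 192
;; 11. listout(p→/griwog) => []
;; 12. prime(x→35/12) => 35/12
;; 13. roll(n→339) => 2035-04-01

Answer: 2035-04-01


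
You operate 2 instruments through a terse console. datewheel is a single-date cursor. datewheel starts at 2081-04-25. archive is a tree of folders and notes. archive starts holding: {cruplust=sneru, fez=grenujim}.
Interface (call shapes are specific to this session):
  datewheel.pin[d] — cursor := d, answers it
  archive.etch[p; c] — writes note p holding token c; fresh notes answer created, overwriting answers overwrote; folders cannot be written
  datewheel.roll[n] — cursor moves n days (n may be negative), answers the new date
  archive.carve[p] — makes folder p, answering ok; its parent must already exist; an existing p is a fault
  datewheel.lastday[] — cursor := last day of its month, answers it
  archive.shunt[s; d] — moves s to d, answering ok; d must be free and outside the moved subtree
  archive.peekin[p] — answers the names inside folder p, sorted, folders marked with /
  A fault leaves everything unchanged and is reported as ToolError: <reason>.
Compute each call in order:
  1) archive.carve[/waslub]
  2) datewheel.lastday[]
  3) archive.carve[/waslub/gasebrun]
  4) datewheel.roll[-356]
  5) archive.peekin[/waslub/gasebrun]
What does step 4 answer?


% carve(p: /waslub) : ok
% lastday() : 2081-04-30
% carve(p: /waslub/gasebrun) : ok
% roll(n: -356) : 2080-05-09
% peekin(p: /waslub/gasebrun) : []

Answer: 2080-05-09


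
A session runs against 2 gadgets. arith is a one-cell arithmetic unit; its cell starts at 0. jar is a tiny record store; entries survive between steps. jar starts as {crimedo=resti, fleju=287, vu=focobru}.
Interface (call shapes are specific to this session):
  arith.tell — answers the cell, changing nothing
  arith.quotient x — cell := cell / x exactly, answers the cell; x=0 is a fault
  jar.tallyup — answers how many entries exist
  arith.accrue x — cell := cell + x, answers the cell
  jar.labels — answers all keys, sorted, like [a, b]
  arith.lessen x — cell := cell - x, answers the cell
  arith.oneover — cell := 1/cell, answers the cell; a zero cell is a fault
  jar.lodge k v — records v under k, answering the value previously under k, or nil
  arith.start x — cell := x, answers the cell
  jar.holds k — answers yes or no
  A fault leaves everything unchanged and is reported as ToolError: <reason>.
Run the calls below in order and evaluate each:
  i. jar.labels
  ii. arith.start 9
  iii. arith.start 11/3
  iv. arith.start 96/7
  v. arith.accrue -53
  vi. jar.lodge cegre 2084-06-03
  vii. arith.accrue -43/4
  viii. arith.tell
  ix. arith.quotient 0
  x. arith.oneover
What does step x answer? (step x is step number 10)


Answer: -28/1401

Derivation:
I use jar.labels: [crimedo, fleju, vu].
I try arith.start passing 9, → 9.
Invoking arith.start passing 11/3, giving 11/3.
Now I run arith.start passing 96/7, and see 96/7.
I use arith.accrue passing -53, and see -275/7.
Using jar.lodge passing cegre, 2084-06-03, yielding nil.
I invoke arith.accrue passing -43/4, → -1401/28.
I use arith.tell, giving -1401/28.
I try arith.quotient passing 0, and get ToolError: division by zero.
I run arith.oneover(), and observe -28/1401.


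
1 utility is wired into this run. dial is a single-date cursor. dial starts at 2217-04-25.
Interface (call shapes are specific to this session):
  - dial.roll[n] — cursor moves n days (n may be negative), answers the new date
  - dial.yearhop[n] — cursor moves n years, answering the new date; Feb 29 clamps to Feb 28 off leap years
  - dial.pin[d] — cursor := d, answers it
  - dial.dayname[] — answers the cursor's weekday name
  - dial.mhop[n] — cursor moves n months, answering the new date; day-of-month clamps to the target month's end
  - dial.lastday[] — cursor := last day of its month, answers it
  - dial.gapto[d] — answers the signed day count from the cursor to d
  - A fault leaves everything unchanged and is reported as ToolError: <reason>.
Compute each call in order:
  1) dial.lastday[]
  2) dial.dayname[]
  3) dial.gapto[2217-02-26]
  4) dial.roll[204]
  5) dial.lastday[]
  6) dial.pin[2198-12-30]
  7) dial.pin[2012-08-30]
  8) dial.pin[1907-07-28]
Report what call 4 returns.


Answer: 2217-11-20

Derivation:
! 1. dial.lastday() == 2217-04-30
! 2. dial.dayname() == Wednesday
! 3. dial.gapto(2217-02-26) == -63
! 4. dial.roll(204) == 2217-11-20
! 5. dial.lastday() == 2217-11-30
! 6. dial.pin(2198-12-30) == 2198-12-30
! 7. dial.pin(2012-08-30) == 2012-08-30
! 8. dial.pin(1907-07-28) == 1907-07-28


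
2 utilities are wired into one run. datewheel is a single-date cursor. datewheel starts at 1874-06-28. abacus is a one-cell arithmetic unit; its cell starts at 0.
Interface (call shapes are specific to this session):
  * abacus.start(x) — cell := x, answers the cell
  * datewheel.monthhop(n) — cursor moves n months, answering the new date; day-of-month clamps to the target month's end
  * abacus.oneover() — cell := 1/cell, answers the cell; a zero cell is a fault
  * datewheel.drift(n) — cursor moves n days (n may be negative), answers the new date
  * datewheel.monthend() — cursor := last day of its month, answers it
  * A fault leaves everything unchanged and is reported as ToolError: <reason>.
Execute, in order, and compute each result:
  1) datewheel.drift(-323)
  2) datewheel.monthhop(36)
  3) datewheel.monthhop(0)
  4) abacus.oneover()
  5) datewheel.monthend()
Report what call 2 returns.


Answer: 1876-08-09

Derivation:
% 1. datewheel.drift(-323) == 1873-08-09
% 2. datewheel.monthhop(36) == 1876-08-09
% 3. datewheel.monthhop(0) == 1876-08-09
% 4. abacus.oneover() == ToolError: reciprocal of zero
% 5. datewheel.monthend() == 1876-08-31


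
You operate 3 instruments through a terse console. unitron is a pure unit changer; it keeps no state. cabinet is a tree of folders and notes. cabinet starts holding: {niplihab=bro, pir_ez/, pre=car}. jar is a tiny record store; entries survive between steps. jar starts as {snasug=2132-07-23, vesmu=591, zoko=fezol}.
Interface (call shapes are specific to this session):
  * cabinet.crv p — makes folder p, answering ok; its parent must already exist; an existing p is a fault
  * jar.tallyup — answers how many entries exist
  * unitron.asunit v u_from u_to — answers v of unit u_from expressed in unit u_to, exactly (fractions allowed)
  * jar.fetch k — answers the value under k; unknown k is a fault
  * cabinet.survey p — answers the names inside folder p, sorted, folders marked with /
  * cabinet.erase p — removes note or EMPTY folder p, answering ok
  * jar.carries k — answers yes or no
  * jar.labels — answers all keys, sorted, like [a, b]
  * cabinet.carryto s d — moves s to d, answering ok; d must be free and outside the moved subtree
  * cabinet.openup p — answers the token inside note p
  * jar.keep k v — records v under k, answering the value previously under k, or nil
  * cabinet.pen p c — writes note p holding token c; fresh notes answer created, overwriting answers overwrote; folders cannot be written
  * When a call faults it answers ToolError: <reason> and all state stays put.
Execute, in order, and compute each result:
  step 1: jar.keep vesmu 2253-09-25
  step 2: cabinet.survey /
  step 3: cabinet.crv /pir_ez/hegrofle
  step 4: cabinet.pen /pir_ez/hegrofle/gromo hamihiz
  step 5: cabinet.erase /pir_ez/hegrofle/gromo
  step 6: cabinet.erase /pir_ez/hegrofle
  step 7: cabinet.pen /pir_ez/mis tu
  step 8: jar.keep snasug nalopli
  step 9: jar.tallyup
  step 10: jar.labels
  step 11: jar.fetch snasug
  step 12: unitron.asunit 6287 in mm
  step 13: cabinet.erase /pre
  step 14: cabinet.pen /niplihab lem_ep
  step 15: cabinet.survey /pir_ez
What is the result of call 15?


[in] keep k='vesmu' v='2253-09-25'
[out] 591
[in] survey p='/'
[out] [niplihab, pir_ez/, pre]
[in] crv p='/pir_ez/hegrofle'
[out] ok
[in] pen p='/pir_ez/hegrofle/gromo' c='hamihiz'
[out] created
[in] erase p='/pir_ez/hegrofle/gromo'
[out] ok
[in] erase p='/pir_ez/hegrofle'
[out] ok
[in] pen p='/pir_ez/mis' c='tu'
[out] created
[in] keep k='snasug' v='nalopli'
[out] 2132-07-23
[in] tallyup
[out] 3
[in] labels
[out] [snasug, vesmu, zoko]
[in] fetch k='snasug'
[out] nalopli
[in] asunit v='6287' u_from='in' u_to='mm'
[out] 798449/5
[in] erase p='/pre'
[out] ok
[in] pen p='/niplihab' c='lem_ep'
[out] overwrote
[in] survey p='/pir_ez'
[out] [mis]

Answer: [mis]


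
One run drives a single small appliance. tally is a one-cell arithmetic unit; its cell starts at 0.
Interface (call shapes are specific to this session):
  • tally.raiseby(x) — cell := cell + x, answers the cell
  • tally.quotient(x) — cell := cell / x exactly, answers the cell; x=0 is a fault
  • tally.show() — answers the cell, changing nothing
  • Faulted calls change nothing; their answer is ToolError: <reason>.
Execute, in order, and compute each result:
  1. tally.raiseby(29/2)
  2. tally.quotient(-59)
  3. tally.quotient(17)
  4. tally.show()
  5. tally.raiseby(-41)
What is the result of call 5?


// raiseby(x: 29/2) : 29/2
// quotient(x: -59) : -29/118
// quotient(x: 17) : -29/2006
// show() : -29/2006
// raiseby(x: -41) : -82275/2006

Answer: -82275/2006


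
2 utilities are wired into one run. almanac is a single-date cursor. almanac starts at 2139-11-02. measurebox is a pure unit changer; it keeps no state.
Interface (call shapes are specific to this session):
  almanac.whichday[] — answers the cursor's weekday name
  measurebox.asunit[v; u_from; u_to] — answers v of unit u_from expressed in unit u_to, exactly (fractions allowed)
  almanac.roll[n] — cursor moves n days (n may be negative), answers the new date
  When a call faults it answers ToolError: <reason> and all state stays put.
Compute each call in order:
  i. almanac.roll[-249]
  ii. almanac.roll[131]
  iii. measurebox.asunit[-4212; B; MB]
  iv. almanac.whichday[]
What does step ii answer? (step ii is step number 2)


>>> almanac.roll n: -249
= 2139-02-26
>>> almanac.roll n: 131
= 2139-07-07
>>> measurebox.asunit v: -4212 u_from: B u_to: MB
= -1053/250000
>>> almanac.whichday
= Tuesday

Answer: 2139-07-07


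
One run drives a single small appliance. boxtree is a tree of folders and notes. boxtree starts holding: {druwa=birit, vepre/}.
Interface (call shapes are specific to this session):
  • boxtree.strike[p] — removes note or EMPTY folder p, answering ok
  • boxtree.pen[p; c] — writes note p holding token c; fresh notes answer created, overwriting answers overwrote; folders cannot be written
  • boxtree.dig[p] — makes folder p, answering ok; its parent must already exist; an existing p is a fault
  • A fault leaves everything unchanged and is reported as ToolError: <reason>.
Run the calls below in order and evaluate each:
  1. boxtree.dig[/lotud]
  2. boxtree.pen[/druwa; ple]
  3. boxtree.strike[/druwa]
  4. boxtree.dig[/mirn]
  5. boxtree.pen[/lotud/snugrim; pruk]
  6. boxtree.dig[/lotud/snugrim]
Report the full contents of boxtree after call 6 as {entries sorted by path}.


Answer: {lotud/, lotud/snugrim=pruk, mirn/, vepre/}

Derivation:
! boxtree.dig(p='/lotud') -> ok
! boxtree.pen(p='/druwa', c='ple') -> overwrote
! boxtree.strike(p='/druwa') -> ok
! boxtree.dig(p='/mirn') -> ok
! boxtree.pen(p='/lotud/snugrim', c='pruk') -> created
! boxtree.dig(p='/lotud/snugrim') -> ToolError: exists


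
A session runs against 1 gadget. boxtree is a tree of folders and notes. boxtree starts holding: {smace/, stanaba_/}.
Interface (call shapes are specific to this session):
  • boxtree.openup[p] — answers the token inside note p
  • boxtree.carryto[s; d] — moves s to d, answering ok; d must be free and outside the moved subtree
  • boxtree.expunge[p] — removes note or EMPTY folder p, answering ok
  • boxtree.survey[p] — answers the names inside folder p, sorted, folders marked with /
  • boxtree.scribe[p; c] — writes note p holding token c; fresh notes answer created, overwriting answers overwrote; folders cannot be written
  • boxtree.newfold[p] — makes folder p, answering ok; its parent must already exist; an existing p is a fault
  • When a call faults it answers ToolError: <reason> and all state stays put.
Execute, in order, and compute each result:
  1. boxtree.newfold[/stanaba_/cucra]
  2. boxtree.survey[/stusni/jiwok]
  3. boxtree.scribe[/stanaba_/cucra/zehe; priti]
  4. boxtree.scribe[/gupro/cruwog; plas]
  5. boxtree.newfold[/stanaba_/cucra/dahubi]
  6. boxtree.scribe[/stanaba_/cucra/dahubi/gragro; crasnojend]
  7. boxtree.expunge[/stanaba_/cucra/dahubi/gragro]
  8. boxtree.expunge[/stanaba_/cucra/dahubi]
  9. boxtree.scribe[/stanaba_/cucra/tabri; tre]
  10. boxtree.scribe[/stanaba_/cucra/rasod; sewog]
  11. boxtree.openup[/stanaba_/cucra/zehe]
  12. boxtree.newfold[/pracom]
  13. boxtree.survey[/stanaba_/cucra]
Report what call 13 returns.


Answer: [rasod, tabri, zehe]

Derivation:
CALL boxtree.newfold[p: /stanaba_/cucra]
RET  ok
CALL boxtree.survey[p: /stusni/jiwok]
RET  ToolError: not found
CALL boxtree.scribe[p: /stanaba_/cucra/zehe; c: priti]
RET  created
CALL boxtree.scribe[p: /gupro/cruwog; c: plas]
RET  ToolError: no parent
CALL boxtree.newfold[p: /stanaba_/cucra/dahubi]
RET  ok
CALL boxtree.scribe[p: /stanaba_/cucra/dahubi/gragro; c: crasnojend]
RET  created
CALL boxtree.expunge[p: /stanaba_/cucra/dahubi/gragro]
RET  ok
CALL boxtree.expunge[p: /stanaba_/cucra/dahubi]
RET  ok
CALL boxtree.scribe[p: /stanaba_/cucra/tabri; c: tre]
RET  created
CALL boxtree.scribe[p: /stanaba_/cucra/rasod; c: sewog]
RET  created
CALL boxtree.openup[p: /stanaba_/cucra/zehe]
RET  priti
CALL boxtree.newfold[p: /pracom]
RET  ok
CALL boxtree.survey[p: /stanaba_/cucra]
RET  [rasod, tabri, zehe]


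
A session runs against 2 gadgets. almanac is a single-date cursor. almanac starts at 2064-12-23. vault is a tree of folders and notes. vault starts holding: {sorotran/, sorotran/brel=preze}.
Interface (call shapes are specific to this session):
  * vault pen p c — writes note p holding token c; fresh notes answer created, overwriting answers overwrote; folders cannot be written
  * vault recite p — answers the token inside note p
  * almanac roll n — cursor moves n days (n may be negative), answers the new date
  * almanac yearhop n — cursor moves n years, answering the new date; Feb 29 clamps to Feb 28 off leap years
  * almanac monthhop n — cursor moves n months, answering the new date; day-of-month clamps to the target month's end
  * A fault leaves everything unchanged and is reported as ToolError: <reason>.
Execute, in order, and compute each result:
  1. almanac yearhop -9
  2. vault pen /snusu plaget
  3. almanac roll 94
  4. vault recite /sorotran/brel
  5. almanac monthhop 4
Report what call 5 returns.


# 1. almanac yearhop(n→-9) => 2055-12-23
# 2. vault pen(p→/snusu, c→plaget) => created
# 3. almanac roll(n→94) => 2056-03-26
# 4. vault recite(p→/sorotran/brel) => preze
# 5. almanac monthhop(n→4) => 2056-07-26

Answer: 2056-07-26


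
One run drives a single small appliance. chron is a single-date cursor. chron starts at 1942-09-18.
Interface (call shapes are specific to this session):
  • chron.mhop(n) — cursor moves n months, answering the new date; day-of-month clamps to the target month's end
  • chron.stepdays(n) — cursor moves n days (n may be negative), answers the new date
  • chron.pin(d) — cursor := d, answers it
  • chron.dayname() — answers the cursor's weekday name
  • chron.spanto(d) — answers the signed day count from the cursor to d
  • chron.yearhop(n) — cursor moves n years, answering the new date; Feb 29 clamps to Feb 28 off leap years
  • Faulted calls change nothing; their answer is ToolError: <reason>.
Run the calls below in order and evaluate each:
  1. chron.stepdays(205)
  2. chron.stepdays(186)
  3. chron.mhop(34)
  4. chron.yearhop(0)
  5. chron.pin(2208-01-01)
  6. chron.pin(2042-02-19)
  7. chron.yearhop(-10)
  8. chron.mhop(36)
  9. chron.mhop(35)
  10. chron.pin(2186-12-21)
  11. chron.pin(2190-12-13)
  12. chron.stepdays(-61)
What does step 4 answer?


Act: chron.stepdays[205]
Obs: 1943-04-11
Act: chron.stepdays[186]
Obs: 1943-10-14
Act: chron.mhop[34]
Obs: 1946-08-14
Act: chron.yearhop[0]
Obs: 1946-08-14
Act: chron.pin[2208-01-01]
Obs: 2208-01-01
Act: chron.pin[2042-02-19]
Obs: 2042-02-19
Act: chron.yearhop[-10]
Obs: 2032-02-19
Act: chron.mhop[36]
Obs: 2035-02-19
Act: chron.mhop[35]
Obs: 2038-01-19
Act: chron.pin[2186-12-21]
Obs: 2186-12-21
Act: chron.pin[2190-12-13]
Obs: 2190-12-13
Act: chron.stepdays[-61]
Obs: 2190-10-13

Answer: 1946-08-14


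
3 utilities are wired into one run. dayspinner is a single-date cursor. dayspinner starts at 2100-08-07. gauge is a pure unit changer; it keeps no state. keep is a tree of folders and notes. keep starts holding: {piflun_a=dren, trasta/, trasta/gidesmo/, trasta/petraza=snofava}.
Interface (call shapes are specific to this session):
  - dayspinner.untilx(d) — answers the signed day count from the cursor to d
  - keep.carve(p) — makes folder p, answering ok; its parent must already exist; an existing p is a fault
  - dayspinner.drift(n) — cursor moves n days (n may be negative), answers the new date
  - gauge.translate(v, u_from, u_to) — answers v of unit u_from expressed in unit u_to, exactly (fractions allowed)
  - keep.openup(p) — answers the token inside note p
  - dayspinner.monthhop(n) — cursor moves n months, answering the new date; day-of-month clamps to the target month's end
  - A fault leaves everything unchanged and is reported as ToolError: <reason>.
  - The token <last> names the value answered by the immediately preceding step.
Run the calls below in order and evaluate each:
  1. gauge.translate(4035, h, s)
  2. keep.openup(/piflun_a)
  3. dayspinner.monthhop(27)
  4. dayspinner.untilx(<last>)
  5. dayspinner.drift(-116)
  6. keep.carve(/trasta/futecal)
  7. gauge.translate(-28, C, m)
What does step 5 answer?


Answer: 2102-07-14

Derivation:
→ translate(v='4035', u_from='h', u_to='s')
← 14526000
→ openup(p='/piflun_a')
← dren
→ monthhop(n='27')
← 2102-11-07
→ untilx(d='<last>')
← 0
→ drift(n='-116')
← 2102-07-14
→ carve(p='/trasta/futecal')
← ok
→ translate(v='-28', u_from='C', u_to='m')
← ToolError: incompatible units


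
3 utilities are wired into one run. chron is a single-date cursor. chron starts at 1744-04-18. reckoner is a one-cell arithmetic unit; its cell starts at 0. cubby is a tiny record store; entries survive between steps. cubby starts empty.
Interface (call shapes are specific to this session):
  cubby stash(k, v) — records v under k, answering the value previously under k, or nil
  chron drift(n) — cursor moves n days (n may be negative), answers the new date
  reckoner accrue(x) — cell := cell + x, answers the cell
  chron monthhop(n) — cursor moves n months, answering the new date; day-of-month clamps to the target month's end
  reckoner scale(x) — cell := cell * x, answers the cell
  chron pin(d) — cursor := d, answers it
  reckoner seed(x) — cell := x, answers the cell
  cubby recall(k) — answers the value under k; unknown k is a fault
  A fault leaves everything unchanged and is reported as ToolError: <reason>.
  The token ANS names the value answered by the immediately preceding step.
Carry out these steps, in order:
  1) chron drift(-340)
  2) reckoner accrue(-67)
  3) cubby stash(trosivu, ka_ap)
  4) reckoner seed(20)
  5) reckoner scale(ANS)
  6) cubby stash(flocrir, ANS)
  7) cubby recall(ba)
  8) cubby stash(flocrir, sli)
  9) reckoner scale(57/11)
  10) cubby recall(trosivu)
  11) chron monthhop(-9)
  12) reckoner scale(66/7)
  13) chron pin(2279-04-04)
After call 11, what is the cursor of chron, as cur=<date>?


Answer: cur=1742-08-14

Derivation:
% 1. chron drift(n=-340) : 1743-05-14
% 2. reckoner accrue(x=-67) : -67
% 3. cubby stash(k=trosivu, v=ka_ap) : nil
% 4. reckoner seed(x=20) : 20
% 5. reckoner scale(x=ANS) : 400
% 6. cubby stash(k=flocrir, v=ANS) : nil
% 7. cubby recall(k=ba) : ToolError: no such key ba
% 8. cubby stash(k=flocrir, v=sli) : 400
% 9. reckoner scale(x=57/11) : 22800/11
% 10. cubby recall(k=trosivu) : ka_ap
% 11. chron monthhop(n=-9) : 1742-08-14
% 12. reckoner scale(x=66/7) : 136800/7
% 13. chron pin(d=2279-04-04) : 2279-04-04


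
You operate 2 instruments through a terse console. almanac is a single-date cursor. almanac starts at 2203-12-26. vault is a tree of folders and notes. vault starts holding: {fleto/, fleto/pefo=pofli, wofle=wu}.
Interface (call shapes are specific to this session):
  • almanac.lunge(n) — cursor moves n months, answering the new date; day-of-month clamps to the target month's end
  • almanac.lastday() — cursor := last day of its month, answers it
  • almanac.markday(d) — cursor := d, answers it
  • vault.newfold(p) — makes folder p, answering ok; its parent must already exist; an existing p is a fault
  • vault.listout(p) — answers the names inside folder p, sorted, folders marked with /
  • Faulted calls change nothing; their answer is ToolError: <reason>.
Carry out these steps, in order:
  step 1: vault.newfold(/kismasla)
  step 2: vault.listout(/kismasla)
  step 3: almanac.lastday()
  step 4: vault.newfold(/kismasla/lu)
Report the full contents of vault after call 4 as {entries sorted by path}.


// 1. newfold(p: /kismasla) ~> ok
// 2. listout(p: /kismasla) ~> []
// 3. lastday() ~> 2203-12-31
// 4. newfold(p: /kismasla/lu) ~> ok

Answer: {fleto/, fleto/pefo=pofli, kismasla/, kismasla/lu/, wofle=wu}


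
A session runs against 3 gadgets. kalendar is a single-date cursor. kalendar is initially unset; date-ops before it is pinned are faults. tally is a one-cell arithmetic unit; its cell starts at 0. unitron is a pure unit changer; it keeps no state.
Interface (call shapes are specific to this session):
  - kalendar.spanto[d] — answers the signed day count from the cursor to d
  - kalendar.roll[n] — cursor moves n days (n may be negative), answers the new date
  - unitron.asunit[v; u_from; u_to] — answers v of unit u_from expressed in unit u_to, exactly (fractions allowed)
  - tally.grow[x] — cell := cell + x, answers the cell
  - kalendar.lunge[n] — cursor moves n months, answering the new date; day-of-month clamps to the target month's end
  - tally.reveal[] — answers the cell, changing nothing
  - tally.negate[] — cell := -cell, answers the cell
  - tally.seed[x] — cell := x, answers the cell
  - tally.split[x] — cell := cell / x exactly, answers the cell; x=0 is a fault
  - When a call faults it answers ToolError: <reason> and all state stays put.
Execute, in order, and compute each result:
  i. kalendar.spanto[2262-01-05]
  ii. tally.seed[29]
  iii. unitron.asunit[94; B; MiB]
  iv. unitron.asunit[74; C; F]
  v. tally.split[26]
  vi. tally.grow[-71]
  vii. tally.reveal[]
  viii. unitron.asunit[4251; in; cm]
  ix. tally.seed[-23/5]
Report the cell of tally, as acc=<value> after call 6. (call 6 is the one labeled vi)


·→ spanto(d: 2262-01-05)
·← ToolError: no date set
·→ seed(x: 29)
·← 29
·→ asunit(v: 94, u_from: B, u_to: MiB)
·← 47/524288
·→ asunit(v: 74, u_from: C, u_to: F)
·← 826/5
·→ split(x: 26)
·← 29/26
·→ grow(x: -71)
·← -1817/26
·→ reveal()
·← -1817/26
·→ asunit(v: 4251, u_from: in, u_to: cm)
·← 539877/50
·→ seed(x: -23/5)
·← -23/5

Answer: acc=-1817/26


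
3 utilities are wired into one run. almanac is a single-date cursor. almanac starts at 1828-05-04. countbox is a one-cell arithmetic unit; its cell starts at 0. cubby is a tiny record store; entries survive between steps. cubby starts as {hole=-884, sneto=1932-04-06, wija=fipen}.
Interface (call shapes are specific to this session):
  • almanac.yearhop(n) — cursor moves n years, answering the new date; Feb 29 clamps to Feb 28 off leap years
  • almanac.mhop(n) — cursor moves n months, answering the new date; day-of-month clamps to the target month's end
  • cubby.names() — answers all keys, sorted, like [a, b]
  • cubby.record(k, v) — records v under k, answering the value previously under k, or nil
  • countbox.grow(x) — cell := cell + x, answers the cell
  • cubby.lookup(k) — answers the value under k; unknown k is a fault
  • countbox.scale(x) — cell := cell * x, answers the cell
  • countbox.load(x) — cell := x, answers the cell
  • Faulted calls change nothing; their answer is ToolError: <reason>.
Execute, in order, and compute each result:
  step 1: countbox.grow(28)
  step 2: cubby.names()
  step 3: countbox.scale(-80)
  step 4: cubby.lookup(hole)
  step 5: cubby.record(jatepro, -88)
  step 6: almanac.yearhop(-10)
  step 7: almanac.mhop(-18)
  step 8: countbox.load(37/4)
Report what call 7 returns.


Answer: 1816-11-04

Derivation:
// 1. grow(x: 28) ~> 28
// 2. names() ~> [hole, sneto, wija]
// 3. scale(x: -80) ~> -2240
// 4. lookup(k: hole) ~> -884
// 5. record(k: jatepro, v: -88) ~> nil
// 6. yearhop(n: -10) ~> 1818-05-04
// 7. mhop(n: -18) ~> 1816-11-04
// 8. load(x: 37/4) ~> 37/4


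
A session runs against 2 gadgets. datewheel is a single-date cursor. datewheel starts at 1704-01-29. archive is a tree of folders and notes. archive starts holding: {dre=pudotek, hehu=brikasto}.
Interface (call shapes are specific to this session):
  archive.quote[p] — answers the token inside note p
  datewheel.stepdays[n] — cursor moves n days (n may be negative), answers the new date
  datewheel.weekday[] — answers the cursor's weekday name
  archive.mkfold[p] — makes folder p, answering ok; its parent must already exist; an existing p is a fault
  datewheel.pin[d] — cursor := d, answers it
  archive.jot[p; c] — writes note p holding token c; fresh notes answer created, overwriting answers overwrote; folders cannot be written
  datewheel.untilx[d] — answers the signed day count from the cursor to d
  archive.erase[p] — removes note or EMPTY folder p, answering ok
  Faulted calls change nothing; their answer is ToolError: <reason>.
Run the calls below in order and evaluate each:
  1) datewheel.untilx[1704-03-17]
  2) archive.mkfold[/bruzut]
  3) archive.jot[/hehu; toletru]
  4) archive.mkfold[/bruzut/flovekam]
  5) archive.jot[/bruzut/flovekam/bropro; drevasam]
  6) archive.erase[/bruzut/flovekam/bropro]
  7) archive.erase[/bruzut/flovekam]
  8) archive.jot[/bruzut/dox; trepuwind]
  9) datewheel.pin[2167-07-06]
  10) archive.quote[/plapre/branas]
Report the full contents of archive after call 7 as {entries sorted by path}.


Answer: {bruzut/, dre=pudotek, hehu=toletru}

Derivation:
# 1. datewheel.untilx(d='1704-03-17') ~> 48
# 2. archive.mkfold(p='/bruzut') ~> ok
# 3. archive.jot(p='/hehu', c='toletru') ~> overwrote
# 4. archive.mkfold(p='/bruzut/flovekam') ~> ok
# 5. archive.jot(p='/bruzut/flovekam/bropro', c='drevasam') ~> created
# 6. archive.erase(p='/bruzut/flovekam/bropro') ~> ok
# 7. archive.erase(p='/bruzut/flovekam') ~> ok
# 8. archive.jot(p='/bruzut/dox', c='trepuwind') ~> created
# 9. datewheel.pin(d='2167-07-06') ~> 2167-07-06
# 10. archive.quote(p='/plapre/branas') ~> ToolError: not found


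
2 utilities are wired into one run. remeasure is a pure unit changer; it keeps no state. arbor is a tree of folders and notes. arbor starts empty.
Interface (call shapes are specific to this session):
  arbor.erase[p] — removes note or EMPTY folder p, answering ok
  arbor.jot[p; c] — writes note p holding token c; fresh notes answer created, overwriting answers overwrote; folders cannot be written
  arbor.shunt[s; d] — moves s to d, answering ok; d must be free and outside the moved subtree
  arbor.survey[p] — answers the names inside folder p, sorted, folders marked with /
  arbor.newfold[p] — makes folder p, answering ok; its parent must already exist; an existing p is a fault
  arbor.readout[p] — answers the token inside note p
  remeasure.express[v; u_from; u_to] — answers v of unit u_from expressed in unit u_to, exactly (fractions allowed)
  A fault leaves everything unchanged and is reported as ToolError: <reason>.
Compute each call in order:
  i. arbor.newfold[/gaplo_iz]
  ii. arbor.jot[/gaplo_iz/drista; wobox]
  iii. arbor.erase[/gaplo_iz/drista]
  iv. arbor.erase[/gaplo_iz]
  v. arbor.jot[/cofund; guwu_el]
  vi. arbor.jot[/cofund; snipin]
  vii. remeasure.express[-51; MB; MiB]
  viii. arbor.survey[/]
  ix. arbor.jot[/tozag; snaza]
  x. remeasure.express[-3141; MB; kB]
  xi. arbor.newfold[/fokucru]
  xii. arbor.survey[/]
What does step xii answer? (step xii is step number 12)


Answer: [cofund, fokucru/, tozag]

Derivation:
>> arbor.newfold(p=/gaplo_iz)
<< ok
>> arbor.jot(p=/gaplo_iz/drista, c=wobox)
<< created
>> arbor.erase(p=/gaplo_iz/drista)
<< ok
>> arbor.erase(p=/gaplo_iz)
<< ok
>> arbor.jot(p=/cofund, c=guwu_el)
<< created
>> arbor.jot(p=/cofund, c=snipin)
<< overwrote
>> remeasure.express(v=-51, u_from=MB, u_to=MiB)
<< -796875/16384
>> arbor.survey(p=/)
<< [cofund]
>> arbor.jot(p=/tozag, c=snaza)
<< created
>> remeasure.express(v=-3141, u_from=MB, u_to=kB)
<< -3141000
>> arbor.newfold(p=/fokucru)
<< ok
>> arbor.survey(p=/)
<< [cofund, fokucru/, tozag]


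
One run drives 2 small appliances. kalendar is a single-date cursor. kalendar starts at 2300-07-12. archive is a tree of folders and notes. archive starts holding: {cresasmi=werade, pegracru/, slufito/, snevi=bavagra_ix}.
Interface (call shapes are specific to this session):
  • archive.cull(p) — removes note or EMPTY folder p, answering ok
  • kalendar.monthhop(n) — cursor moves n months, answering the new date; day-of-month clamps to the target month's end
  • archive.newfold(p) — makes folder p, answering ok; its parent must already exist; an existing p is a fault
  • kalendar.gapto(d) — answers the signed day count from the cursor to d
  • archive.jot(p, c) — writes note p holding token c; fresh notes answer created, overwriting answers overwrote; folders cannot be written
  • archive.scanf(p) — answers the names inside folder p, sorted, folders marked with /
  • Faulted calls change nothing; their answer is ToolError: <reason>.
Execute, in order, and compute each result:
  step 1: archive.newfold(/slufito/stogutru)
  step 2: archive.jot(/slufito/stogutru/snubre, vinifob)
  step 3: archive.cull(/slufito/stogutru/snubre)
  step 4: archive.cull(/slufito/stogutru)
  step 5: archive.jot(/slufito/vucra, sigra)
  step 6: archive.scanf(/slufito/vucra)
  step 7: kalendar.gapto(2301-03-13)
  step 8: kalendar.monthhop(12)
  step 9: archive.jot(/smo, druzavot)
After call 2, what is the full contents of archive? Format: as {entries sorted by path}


Answer: {cresasmi=werade, pegracru/, slufito/, slufito/stogutru/, slufito/stogutru/snubre=vinifob, snevi=bavagra_ix}

Derivation:
Act: archive.newfold[p='/slufito/stogutru']
Obs: ok
Act: archive.jot[p='/slufito/stogutru/snubre'; c='vinifob']
Obs: created
Act: archive.cull[p='/slufito/stogutru/snubre']
Obs: ok
Act: archive.cull[p='/slufito/stogutru']
Obs: ok
Act: archive.jot[p='/slufito/vucra'; c='sigra']
Obs: created
Act: archive.scanf[p='/slufito/vucra']
Obs: ToolError: not a directory
Act: kalendar.gapto[d='2301-03-13']
Obs: 244
Act: kalendar.monthhop[n='12']
Obs: 2301-07-12
Act: archive.jot[p='/smo'; c='druzavot']
Obs: created
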